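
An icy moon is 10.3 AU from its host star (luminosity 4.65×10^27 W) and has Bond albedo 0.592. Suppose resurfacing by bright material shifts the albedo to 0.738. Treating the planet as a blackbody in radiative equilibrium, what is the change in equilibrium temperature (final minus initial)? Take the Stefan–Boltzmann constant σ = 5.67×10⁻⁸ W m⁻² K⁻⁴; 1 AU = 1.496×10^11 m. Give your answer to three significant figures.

d = 10.3 × 1.496×10^11 m = 1.541×10^12 m.
S = L/(4πd²) = 155.8 W m⁻².
With α = 0.592, T₁ = 129.4 K.
After:  T₂ = [155.8·0.262/(4σ)]^(1/4) = 115.8 K.
Change: 115.8 − 129.4 = -13.56 K.

-13.6 K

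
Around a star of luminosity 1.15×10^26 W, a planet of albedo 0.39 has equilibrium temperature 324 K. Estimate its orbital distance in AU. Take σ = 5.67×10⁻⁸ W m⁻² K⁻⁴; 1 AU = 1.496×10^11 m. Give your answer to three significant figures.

The flux needed for this T is 4σT⁴/(1−0.39) = 4097 W m⁻².
S = L/(4πd²) → d = √(L/4πS) = √(1.15×10^26/(4π·4097)) = 4.726×10^10 m = 0.3159 AU.

0.316 AU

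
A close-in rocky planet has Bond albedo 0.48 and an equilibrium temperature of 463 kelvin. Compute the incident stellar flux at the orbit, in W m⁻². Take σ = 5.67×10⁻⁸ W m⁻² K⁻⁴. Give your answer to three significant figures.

20000 W m⁻²

From S(1−α)/4 = σT⁴: S = 4σT⁴/(1−α).
σT⁴ = 5.67×10⁻⁸·(463)⁴ = 2606 W m⁻².
So S = 4×2606/(1−0.48) = 20040 W m⁻².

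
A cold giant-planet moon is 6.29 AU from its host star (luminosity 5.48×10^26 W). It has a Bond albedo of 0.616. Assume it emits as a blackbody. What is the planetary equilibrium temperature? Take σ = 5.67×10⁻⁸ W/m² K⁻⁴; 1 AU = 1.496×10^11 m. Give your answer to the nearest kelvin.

96 K

Orbital distance: d = 6.29 AU = 9.410×10^11 m.
Flux at the orbit: S = L/(4πd²) = 5.48×10^26/(4π·(9.41×10^11)²) = 49.25 W/m².
Absorbed flux (global mean): S(1−α)/4 = 49.25·0.384/4 = 4.728 W/m².
In equilibrium σT⁴ equals this, so T = 95.56 K.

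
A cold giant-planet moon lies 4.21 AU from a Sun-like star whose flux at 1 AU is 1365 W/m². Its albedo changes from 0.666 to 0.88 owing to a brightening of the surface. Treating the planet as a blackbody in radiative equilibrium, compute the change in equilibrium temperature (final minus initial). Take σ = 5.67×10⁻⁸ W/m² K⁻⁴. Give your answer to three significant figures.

By the inverse-square law, S = 1365/4.21² = 77.01 W/m².
With α = 0.666, T₁ = 103.2 K.
Final:   T₂ = [S(1−0.88)/(4σ)]^(1/4) = 79.90 K.
ΔT = T₂ − T₁ = -23.30 K.

-23.3 K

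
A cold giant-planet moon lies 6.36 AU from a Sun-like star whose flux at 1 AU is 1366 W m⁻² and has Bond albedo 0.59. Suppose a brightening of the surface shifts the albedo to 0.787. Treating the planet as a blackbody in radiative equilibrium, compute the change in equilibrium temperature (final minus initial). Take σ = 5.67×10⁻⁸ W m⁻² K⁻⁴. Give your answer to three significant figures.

-13.3 kelvin

By the inverse-square law, S = 1366/6.36² = 33.77 W m⁻².
With α = 0.59, T₁ = 88.39 K.
After:  T₂ = [33.77·0.213/(4σ)]^(1/4) = 75.04 K.
ΔT = T₂ − T₁ = -13.35 K.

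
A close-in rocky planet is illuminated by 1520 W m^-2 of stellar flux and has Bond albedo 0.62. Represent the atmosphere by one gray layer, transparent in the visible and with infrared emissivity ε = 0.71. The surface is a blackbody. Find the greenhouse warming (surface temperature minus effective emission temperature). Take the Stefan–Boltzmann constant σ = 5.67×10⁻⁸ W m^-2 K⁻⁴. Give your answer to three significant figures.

26.0 K

At the top of the atmosphere, σT_e⁴ = S(1−α)/4 = 144.4 W m^-2, giving T_e = 224.6 K.
Surface balance with a leaky layer gives σT_s⁴ = σT_e⁴·2/(2−ε), so T_s = T_e·[2/(2−0.71)]^(1/4) = 250.7 K.
The atmosphere warms the surface by 26.03 K.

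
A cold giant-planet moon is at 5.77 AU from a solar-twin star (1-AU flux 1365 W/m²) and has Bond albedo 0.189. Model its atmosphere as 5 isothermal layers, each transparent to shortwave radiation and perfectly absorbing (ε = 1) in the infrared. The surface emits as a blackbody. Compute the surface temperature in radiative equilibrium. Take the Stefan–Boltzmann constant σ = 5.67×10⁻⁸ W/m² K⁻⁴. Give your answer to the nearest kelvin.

Irradiance scales as 1/d², so S = 1365 W/m² × (1/5.77)² = 41.00 W/m².
Top-of-atmosphere balance: σT_e⁴ = S(1−α)/4 = 8.313 W/m² → T_e = 110.0 K.
Layer-by-layer balance gives σT_s⁴ = (N+1)σT_e⁴, so T_s = 6^¼·110.0 = 172.2 K.

172 K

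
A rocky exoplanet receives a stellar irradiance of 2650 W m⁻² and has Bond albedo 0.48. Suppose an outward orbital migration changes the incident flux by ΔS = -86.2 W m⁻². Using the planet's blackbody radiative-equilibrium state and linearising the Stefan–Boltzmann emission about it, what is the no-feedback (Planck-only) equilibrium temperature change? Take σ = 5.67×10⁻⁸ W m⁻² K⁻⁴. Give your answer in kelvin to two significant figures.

-2.3 K

Reference equilibrium: T_e = [S(1−α)/(4σ)]^(1/4) = 279.2 K.
TOA radiative forcing: ΔF = (1−α)ΔS/4 = 0.52·(-86.2)/4 = -11.21 W m⁻².
Planck response: λ_P = 4σT_e³ = 4·5.67×10⁻⁸·(279.2)³ = 4.936 W m⁻²/K.
ΔT₀ = ΔF/λ_P = -11.21/4.936 = -2.27 K.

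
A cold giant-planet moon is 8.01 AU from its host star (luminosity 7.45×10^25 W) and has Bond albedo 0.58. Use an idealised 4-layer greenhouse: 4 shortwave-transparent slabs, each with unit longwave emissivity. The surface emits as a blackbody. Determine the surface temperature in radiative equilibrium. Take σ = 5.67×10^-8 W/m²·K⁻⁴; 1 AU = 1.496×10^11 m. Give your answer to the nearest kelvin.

d = 8.01 × 1.496×10^11 m = 1.198×10^12 m.
Spreading L over a sphere of radius d: S = 7.45×10^25/(4π·1.20×10^12²) = 4.129 W/m².
OLR = S(1−α)/4 = 0.4335 W/m²; the top layer radiates at T_e = 52.58 K.
For an N-layer opaque stack, T_s⁴ = (N+1)T_e⁴, hence T_s = (5)^(1/4)×52.58 K = 78.63 K.

79 K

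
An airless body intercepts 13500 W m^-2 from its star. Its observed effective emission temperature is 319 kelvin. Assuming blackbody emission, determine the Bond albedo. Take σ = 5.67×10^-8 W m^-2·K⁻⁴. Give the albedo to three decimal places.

0.826

From σT⁴ = S(1−α)/4 we invert for α: 1−α = 4σT⁴/S.
4σT⁴ = 4·5.67×10⁻⁸·(319)⁴ = 2349 W m^-2.
1−α = 2349/13500 = 0.1740, so α = 0.8260.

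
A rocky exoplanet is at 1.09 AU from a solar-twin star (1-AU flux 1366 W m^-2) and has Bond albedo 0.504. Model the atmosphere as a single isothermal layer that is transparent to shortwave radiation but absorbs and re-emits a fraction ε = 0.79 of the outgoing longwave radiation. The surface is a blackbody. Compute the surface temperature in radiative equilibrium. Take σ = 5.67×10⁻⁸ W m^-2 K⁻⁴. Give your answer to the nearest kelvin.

Irradiance scales as 1/d², so S = 1366 W m^-2 × (1/1.09)² = 1150 W m^-2.
At the top of the atmosphere, σT_e⁴ = S(1−α)/4 = 142.6 W m^-2, giving T_e = 223.9 K.
Surface balance with a leaky layer gives σT_s⁴ = σT_e⁴·2/(2−ε), so T_s = T_e·[2/(2−0.79)]^(1/4) = 253.9 K.

254 kelvin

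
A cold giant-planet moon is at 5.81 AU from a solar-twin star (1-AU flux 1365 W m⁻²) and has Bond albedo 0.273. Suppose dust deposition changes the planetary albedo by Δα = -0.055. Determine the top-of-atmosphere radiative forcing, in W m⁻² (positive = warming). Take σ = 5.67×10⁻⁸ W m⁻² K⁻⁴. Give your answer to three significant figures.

0.556 W m⁻²

Irradiance scales as 1/d², so S = 1365 W m⁻² × (1/5.81)² = 40.44 W m⁻².
ΔF = −(S/4)Δα = −(40.44/4)×(-0.055) = 0.5560 W m⁻².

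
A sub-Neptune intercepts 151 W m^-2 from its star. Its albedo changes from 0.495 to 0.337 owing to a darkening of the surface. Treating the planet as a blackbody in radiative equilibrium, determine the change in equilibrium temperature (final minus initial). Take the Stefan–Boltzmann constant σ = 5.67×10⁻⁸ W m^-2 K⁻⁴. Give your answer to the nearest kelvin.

Initial: T₁ = [S(1−0.495)/(4σ)]^(1/4) = 135.4 K.
Final:   T₂ = [S(1−0.337)/(4σ)]^(1/4) = 144.9 K.
ΔT = T₂ − T₁ = 9.536 K.

10 kelvin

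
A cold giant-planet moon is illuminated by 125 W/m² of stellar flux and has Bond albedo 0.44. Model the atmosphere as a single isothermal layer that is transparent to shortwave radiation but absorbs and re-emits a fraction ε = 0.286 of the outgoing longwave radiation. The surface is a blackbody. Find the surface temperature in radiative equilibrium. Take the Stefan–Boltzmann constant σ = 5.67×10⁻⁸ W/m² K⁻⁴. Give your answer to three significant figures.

At the top of the atmosphere, σT_e⁴ = S(1−α)/4 = 17.50 W/m², giving T_e = 132.5 K.
For a single slab of emissivity ε, T_s⁴ = 2T_e⁴/(2−ε); thus T_s = 132.5·(1.167)^(1/4) = 137.8 K.

138 kelvin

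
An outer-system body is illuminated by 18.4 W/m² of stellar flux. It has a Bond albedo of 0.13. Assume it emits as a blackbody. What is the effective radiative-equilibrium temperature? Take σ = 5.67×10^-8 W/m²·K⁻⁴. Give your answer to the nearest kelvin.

Absorbed flux (global mean): S(1−α)/4 = 18.40·0.87/4 = 4.002 W/m².
In equilibrium σT⁴ equals this, so T = 91.66 K.

92 K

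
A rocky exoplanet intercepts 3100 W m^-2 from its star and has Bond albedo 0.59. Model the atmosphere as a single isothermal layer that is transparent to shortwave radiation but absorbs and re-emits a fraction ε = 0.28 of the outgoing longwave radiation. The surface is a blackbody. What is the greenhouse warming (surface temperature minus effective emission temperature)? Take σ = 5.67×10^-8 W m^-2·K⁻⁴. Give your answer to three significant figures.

The planet radiates to space at T_e = [S(1−α)/(4σ)]^(1/4) = 273.6 K.
Surface balance with a leaky layer gives σT_s⁴ = σT_e⁴·2/(2−ε), so T_s = T_e·[2/(2−0.28)]^(1/4) = 284.1 K.
The atmosphere warms the surface by 10.51 K.

10.5 kelvin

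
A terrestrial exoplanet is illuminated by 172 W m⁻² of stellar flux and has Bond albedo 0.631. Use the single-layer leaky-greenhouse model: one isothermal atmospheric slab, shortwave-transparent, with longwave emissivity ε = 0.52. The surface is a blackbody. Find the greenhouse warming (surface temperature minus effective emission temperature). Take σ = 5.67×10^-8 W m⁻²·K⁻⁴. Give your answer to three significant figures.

10.1 kelvin

The planet radiates to space at T_e = [S(1−α)/(4σ)]^(1/4) = 129.3 K.
The surface balance (absorbed SW + ε·downward IR = σT_s⁴) with T_a⁴ = T_s⁴/2 reduces to T_s = T_e·[2/(2−ε)]^¼ = 139.5 K.
Greenhouse warming: T_s − T_e = 10.11 K.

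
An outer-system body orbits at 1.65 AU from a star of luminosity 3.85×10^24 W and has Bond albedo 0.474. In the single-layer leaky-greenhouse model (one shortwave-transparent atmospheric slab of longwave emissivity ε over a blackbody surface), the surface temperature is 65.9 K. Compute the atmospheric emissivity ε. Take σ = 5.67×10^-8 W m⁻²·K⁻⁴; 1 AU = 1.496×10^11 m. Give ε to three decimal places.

0.763

d = 1.65 × 1.496×10^11 m = 2.468×10^11 m.
Flux at the orbit: S = L/(4πd²) = 3.85×10^24/(4π·(2.47×10^11)²) = 5.028 W m⁻².
First, T_e = [5.028·(1−0.474)/(4σ)]^(1/4) = 58.44 K.
T_s⁴ = T_e⁴·2/(2−ε) → ε = 2 − 2(T_e/T_s)⁴ = 2 − 2·(58.44/65.9)⁴ = 0.7633.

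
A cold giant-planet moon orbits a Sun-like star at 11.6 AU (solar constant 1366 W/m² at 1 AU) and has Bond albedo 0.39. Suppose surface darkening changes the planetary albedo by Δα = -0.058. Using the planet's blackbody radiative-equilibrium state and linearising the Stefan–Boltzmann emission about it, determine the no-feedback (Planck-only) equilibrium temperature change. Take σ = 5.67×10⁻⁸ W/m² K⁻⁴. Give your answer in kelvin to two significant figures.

1.7 K

By the inverse-square law, S = 1366/11.6² = 10.15 W/m².
Reference equilibrium: T_e = [S(1−α)/(4σ)]^(1/4) = 72.29 K.
ΔF = −(S/4)Δα = −(10.15/4)×(-0.058) = 0.1472 W/m².
The Planck feedback parameter is 4σT_e³ = 0.08567 W/m²/K.
So ΔT₀ = 0.1472/0.08567 = 1.72 K.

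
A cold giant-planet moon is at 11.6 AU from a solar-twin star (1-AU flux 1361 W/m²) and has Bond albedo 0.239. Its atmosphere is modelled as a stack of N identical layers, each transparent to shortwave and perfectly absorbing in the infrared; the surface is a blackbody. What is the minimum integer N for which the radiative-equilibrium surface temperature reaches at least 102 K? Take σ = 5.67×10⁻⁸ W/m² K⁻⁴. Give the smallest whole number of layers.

3

By the inverse-square law, S = 1361/11.6² = 10.11 W/m².
The effective emission temperature is T_e = [S(1−α)/(4σ)]^¼ = 76.33 K.
T_s = (N+1)^(1/4)·T_e ≥ 102 K requires N+1 ≥ (T_s/T_e)⁴ = (102/76.33)⁴ = 3.189.
Rounding up, N = 3.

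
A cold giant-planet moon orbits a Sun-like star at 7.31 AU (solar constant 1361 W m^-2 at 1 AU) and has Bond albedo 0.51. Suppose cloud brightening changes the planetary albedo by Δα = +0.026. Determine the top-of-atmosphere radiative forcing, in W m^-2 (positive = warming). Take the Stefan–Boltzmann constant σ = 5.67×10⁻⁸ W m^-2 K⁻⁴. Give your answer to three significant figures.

-0.166 W m^-2

By the inverse-square law, S = 1361/7.31² = 25.47 W m^-2.
The change in absorbed flux is Δ[S(1−α)/4] = −SΔα/4 = -0.1656 W m^-2.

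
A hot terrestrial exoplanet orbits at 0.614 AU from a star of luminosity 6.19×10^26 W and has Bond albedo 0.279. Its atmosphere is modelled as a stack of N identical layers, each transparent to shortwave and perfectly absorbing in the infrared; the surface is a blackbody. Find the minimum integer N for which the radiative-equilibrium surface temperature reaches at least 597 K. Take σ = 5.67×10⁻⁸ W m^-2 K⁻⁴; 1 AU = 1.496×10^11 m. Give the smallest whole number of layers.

Orbital distance: d = 0.614 AU = 9.185×10^10 m.
Flux at the orbit: S = L/(4πd²) = 6.19×10^26/(4π·(9.19×10^10)²) = 5838 W m^-2.
The effective emission temperature is T_e = [S(1−α)/(4σ)]^¼ = 369.1 K.
T_s = (N+1)^(1/4)·T_e ≥ 597 K requires N+1 ≥ (T_s/T_e)⁴ = (597/369.1)⁴ = 6.844.
The minimum whole number is N = 6.

6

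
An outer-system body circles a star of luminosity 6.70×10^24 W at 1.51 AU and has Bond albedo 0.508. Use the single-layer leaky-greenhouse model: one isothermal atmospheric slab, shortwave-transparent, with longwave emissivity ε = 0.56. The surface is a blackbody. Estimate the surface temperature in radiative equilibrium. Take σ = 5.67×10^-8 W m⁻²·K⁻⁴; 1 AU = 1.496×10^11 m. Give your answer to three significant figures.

74.9 K

d = 1.51 × 1.496×10^11 m = 2.259×10^11 m.
Flux at the orbit: S = L/(4πd²) = 6.70×10^24/(4π·(2.26×10^11)²) = 10.45 W m⁻².
At the top of the atmosphere, σT_e⁴ = S(1−α)/4 = 1.285 W m⁻², giving T_e = 69.00 K.
For a single slab of emissivity ε, T_s⁴ = 2T_e⁴/(2−ε); thus T_s = 69.00·(1.389)^(1/4) = 74.90 K.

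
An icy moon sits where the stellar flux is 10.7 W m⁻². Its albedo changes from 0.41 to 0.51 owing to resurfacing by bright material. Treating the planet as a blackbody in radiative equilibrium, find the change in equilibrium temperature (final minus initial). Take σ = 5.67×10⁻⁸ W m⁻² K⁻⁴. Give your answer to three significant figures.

-3.30 K

Initial: T₁ = [S(1−0.41)/(4σ)]^(1/4) = 72.64 K.
Final:   T₂ = [S(1−0.51)/(4σ)]^(1/4) = 69.34 K.
Change: 69.34 − 72.64 = -3.295 K.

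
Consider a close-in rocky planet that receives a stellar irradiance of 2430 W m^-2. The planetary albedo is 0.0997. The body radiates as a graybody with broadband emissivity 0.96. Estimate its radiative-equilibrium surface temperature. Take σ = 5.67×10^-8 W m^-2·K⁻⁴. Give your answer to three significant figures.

317 K

Absorbed flux (global mean): S(1−α)/4 = 2430·0.9/4 = 546.9 W m^-2.
Radiative balance εσT⁴ = 546.9 gives T = [546.9/(0.96·σ)]^(1/4) = 316.6 K.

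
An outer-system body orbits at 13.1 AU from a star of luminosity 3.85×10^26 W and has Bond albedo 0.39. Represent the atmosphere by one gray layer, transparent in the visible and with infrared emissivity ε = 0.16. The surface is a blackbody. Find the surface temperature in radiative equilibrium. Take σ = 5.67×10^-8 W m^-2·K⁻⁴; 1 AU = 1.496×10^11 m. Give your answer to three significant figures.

69.5 kelvin

d = 13.1 × 1.496×10^11 m = 1.960×10^12 m.
Flux at the orbit: S = L/(4πd²) = 3.85×10^26/(4π·(1.96×10^12)²) = 7.977 W m^-2.
Effective emission temperature (TOA balance): σT_e⁴ = S(1−α)/4 = 1.217 W m^-2 → T_e = 68.06 K.
Surface balance with a leaky layer gives σT_s⁴ = σT_e⁴·2/(2−ε), so T_s = T_e·[2/(2−0.16)]^(1/4) = 69.49 K.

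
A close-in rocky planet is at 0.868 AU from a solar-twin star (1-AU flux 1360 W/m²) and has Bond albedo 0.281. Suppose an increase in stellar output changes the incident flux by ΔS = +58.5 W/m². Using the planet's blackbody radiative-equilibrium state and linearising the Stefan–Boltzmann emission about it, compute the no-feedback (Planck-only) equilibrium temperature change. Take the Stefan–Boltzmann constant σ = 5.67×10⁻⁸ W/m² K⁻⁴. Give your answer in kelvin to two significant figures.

2.2 K

Irradiance scales as 1/d², so S = 1360 W/m² × (1/0.868)² = 1805 W/m².
Reference equilibrium: T_e = [S(1−α)/(4σ)]^(1/4) = 275.0 K.
TOA radiative forcing: ΔF = (1−α)ΔS/4 = 0.719·(+58.5)/4 = 10.52 W/m².
Planck response: λ_P = 4σT_e³ = 4·5.67×10⁻⁸·(275.0)³ = 4.719 W/m²/K.
Hence the no-feedback warming is ΔF/(4σT_e³) = 2.23 K.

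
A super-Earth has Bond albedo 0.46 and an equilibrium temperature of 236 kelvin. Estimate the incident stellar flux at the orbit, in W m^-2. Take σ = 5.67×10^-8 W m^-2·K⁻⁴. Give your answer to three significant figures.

From S(1−α)/4 = σT⁴: S = 4σT⁴/(1−α).
σT⁴ = 5.67×10⁻⁸·(236)⁴ = 175.9 W m^-2.
S = 4·175.9/0.54 = 1303 W m^-2.

1300 W m^-2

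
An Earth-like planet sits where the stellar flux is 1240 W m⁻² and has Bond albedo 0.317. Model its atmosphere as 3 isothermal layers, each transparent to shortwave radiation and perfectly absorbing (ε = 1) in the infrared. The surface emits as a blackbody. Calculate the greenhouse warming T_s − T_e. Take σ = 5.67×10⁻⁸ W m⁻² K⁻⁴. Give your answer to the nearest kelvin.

OLR = S(1−α)/4 = 211.7 W m⁻²; the top layer radiates at T_e = 247.2 K.
Surface: T_s = (4)^¼·T_e = 349.6 K.
So the greenhouse effect raises the surface by 349.6 − 247.2 = 102.4 K.

102 K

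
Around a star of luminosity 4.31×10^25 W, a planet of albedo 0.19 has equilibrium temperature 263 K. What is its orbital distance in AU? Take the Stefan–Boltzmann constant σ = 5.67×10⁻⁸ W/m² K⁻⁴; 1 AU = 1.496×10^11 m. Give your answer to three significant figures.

Energy balance gives S = 4σT⁴/(1−α) = 1340 W/m².
S = L/(4πd²) → d = √(L/4πS) = √(4.31×10^25/(4π·1340)) = 5.060×10^10 m = 0.3382 AU.

0.338 AU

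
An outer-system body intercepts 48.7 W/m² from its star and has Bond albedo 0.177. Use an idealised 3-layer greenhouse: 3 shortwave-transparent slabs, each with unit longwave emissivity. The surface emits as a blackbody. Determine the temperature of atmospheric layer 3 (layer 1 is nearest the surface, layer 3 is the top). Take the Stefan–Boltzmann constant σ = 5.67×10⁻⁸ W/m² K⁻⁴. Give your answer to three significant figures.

The effective emission temperature is T_e = [S(1−α)/(4σ)]^¼ = 115.3 K.
The net upward flux σT_e⁴ is constant between every pair of levels, so T_k⁴ = (N+1−k)T_e⁴.
With k = 3: T_3 = (3+1−3)^¼·115.3 K = 115.3 K.

115 K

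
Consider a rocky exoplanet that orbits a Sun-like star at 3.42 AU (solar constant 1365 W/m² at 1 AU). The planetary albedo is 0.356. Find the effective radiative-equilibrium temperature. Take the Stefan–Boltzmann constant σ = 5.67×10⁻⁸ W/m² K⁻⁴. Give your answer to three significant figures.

By the inverse-square law, S = 1365/3.42² = 116.7 W/m².
Averaging over the sphere, the absorbed flux is S(1−α)/4 = 18.79 W/m².
Balancing against σT⁴: T = (18.79/5.67×10⁻⁸)^(1/4) = 134.9 K.

135 kelvin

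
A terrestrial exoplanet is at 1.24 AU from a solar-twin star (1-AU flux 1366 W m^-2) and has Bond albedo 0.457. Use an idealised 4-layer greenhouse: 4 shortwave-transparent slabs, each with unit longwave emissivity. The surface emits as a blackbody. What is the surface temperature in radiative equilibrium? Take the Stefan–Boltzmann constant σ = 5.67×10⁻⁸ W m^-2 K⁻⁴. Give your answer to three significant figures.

Flux at the orbit: S = 1366/(1.24)² = 888.4 W m^-2.
Top-of-atmosphere balance: σT_e⁴ = S(1−α)/4 = 120.6 W m^-2 → T_e = 214.8 K.
With N = 4 opaque layers, T_s = (N+1)^(1/4)·T_e = 5^(1/4)·214.8 = 321.1 K.

321 K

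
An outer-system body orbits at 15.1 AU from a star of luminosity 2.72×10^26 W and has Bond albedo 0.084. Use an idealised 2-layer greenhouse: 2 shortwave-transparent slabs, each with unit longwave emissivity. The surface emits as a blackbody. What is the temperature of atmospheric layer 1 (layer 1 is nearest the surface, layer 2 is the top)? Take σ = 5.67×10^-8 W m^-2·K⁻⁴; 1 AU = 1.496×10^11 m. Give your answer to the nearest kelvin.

77 kelvin

d = 15.1 × 1.496×10^11 m = 2.259×10^12 m.
S = L/(4πd²) = 4.242 W m^-2.
Top-of-atmosphere balance: σT_e⁴ = S(1−α)/4 = 0.9714 W m^-2 → T_e = 64.34 K.
The net upward flux σT_e⁴ is constant between every pair of levels, so T_k⁴ = (N+1−k)T_e⁴.
T_1 = (2)^(1/4)·64.34 = 76.51 K.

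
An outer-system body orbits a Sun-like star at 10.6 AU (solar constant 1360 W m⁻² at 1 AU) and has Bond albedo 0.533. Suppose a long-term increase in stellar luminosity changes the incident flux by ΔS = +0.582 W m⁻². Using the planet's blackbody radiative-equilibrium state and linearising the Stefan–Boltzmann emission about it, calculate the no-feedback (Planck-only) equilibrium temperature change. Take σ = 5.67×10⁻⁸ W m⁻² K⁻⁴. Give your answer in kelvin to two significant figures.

0.85 K

Flux at the orbit: S = 1360/(10.6)² = 12.10 W m⁻².
Unperturbed T_e = [12.10·(1−0.533)/(4σ)]^¼ = 70.66 K.
ΔF = Δ[S(1−α)]/4 = (1−0.533)·+0.582/4 = 0.06795 W m⁻².
Linearising σT⁴ gives d(σT⁴)/dT = 4σT_e³ = 0.08000 W m⁻² per K.
So ΔT₀ = 0.06795/0.08000 = 0.849 K.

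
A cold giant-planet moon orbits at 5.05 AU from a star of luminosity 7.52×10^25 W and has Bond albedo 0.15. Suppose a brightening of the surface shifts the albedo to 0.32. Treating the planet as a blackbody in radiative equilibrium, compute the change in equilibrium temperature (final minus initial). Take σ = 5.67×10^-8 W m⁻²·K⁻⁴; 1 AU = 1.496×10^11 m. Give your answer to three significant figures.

-4.30 K

d = 5.05 × 1.496×10^11 m = 7.555×10^11 m.
S = L/(4πd²) = 10.48 W m⁻².
Initial: T₁ = [S(1−0.15)/(4σ)]^(1/4) = 79.17 K.
Final:   T₂ = [S(1−0.32)/(4σ)]^(1/4) = 74.88 K.
Change: 74.88 − 79.17 = -4.296 K.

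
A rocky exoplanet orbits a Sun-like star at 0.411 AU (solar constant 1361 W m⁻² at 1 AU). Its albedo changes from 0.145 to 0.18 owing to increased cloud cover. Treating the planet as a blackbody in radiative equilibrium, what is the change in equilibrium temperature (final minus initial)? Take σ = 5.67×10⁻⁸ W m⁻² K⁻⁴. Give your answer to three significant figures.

-4.34 kelvin

Irradiance scales as 1/d², so S = 1361 W m⁻² × (1/0.411)² = 8057 W m⁻².
Before: T₁ = [8057·0.855/(4σ)]^(1/4) = 417.5 K.
Final:   T₂ = [S(1−0.18)/(4σ)]^(1/4) = 413.1 K.
Change: 413.1 − 417.5 = -4.340 K.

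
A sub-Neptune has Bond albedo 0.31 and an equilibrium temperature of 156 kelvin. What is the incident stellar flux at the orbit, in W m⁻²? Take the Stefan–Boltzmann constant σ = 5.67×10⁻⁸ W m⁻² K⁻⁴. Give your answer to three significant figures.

195 W m⁻²

From S(1−α)/4 = σT⁴: S = 4σT⁴/(1−α).
σT⁴ = 5.67×10⁻⁸·(156)⁴ = 33.58 W m⁻².
So S = 4×33.58/(1−0.31) = 194.7 W m⁻².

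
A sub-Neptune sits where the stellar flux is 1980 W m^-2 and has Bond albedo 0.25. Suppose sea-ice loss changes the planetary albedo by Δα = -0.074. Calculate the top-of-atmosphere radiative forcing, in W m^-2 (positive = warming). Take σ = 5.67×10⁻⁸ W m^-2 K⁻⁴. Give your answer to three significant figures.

ΔF = −(S/4)Δα = −(1980/4)×(-0.074) = 36.63 W m^-2.

36.6 W m^-2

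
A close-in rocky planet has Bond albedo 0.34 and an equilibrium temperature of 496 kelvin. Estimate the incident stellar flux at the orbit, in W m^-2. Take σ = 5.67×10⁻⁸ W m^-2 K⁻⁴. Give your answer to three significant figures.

Invert the energy balance for S: S = 4σT⁴/(1−α).
The emitted flux is σT⁴ = 3432 W m^-2.
S = 4·3432/0.66 = 20800 W m^-2.

20800 W m^-2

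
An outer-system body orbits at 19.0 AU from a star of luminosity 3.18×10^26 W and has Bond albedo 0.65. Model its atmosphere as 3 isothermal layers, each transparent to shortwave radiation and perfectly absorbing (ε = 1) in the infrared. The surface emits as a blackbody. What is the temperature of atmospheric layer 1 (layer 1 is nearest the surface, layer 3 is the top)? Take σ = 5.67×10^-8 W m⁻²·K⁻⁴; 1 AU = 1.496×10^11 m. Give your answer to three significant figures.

Orbital distance: d = 19.0 AU = 2.842×10^12 m.
Spreading L over a sphere of radius d: S = 3.18×10^26/(4π·2.84×10^12²) = 3.132 W m⁻².
OLR = S(1−α)/4 = 0.2741 W m⁻²; the top layer radiates at T_e = 46.89 K.
The net upward flux σT_e⁴ is constant between every pair of levels, so T_k⁴ = (N+1−k)T_e⁴.
With k = 1: T_1 = (3+1−1)^¼·46.89 K = 61.71 K.

61.7 K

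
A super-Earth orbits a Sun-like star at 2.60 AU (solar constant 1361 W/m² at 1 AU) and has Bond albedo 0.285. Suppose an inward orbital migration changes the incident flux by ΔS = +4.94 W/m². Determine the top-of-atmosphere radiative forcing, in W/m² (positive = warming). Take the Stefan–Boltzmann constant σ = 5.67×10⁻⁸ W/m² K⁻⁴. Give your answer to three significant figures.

Flux at the orbit: S = 1361/(2.60)² = 201.3 W/m².
ΔF = Δ[S(1−α)]/4 = (1−0.285)·+4.94/4 = 0.8830 W/m².

0.883 W/m²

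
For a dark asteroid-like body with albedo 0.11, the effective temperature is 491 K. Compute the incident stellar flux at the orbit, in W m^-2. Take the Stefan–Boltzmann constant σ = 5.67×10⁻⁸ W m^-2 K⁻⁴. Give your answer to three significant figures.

Invert the energy balance for S: S = 4σT⁴/(1−α).
The emitted flux is σT⁴ = 3295 W m^-2.
So S = 4×3295/(1−0.11) = 14810 W m^-2.

14800 W m^-2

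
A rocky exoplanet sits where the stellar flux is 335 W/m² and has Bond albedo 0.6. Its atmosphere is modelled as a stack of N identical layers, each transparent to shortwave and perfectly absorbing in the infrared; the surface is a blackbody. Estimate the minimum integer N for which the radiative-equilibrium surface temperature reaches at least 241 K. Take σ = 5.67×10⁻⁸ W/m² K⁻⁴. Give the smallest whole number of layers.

The effective emission temperature is T_e = [S(1−α)/(4σ)]^¼ = 155.9 K.
T_s = (N+1)^(1/4)·T_e ≥ 241 K requires N+1 ≥ (T_s/T_e)⁴ = (241/155.9)⁴ = 5.710.
Rounding up, N = 5.

5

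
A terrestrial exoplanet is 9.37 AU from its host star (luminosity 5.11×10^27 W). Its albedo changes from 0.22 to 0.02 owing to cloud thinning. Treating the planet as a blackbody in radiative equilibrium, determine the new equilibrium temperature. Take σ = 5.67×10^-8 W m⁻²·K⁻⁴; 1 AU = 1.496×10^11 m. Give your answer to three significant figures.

Orbital distance: d = 9.37 AU = 1.402×10^12 m.
Spreading L over a sphere of radius d: S = 5.11×10^27/(4π·1.40×10^12²) = 207.0 W m⁻².
With the new albedo, S(1−α₂)/4 = 50.70 W m⁻², so T₂ = 172.9 K.

173 kelvin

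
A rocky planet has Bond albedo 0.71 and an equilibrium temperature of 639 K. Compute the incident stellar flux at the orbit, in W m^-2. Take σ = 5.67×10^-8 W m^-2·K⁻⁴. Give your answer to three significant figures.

Invert the energy balance for S: S = 4σT⁴/(1−α).
The emitted flux is σT⁴ = 9453 W m^-2.
S = 4·9453/0.29 = 1.304×10^5 W m^-2.

1.30×10^5 W m^-2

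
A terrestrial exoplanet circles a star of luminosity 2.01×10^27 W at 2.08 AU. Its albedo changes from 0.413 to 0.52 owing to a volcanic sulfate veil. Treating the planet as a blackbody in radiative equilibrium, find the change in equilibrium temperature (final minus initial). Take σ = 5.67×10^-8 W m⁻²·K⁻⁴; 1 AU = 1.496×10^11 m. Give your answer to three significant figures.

Orbital distance: d = 2.08 AU = 3.112×10^11 m.
Flux at the orbit: S = L/(4πd²) = 2.01×10^27/(4π·(3.11×10^11)²) = 1652 W m⁻².
Before: T₁ = [1652·0.587/(4σ)]^(1/4) = 255.7 K.
Final:   T₂ = [S(1−0.52)/(4σ)]^(1/4) = 243.2 K.
Change: 243.2 − 255.7 = -12.55 K.

-12.5 K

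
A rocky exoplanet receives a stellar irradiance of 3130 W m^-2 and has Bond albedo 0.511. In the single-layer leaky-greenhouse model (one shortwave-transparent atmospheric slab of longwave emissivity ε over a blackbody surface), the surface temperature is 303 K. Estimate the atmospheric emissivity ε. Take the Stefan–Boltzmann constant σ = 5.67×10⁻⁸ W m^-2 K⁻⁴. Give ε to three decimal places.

0.399

Effective temperature: T_e = [S(1−α)/(4σ)]^(1/4) = 286.6 K.
Inverting T_s⁴ = 2T_e⁴/(2−ε): (T_e/T_s)⁴ = 0.8006, so ε = 2(1 − 0.8006) = 0.3987.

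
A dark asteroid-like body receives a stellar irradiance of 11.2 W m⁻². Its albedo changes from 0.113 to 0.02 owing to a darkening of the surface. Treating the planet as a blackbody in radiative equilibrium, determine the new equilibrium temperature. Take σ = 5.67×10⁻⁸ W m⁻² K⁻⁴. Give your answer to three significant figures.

With the new albedo, S(1−α₂)/4 = 2.744 W m⁻², so T₂ = 83.41 K.

83.4 K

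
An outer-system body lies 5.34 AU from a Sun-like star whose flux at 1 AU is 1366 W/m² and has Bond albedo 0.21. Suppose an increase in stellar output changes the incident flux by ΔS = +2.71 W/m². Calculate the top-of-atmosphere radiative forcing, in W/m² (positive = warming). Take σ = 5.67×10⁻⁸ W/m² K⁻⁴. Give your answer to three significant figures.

Flux at the orbit: S = 1366/(5.34)² = 47.90 W/m².
Only a fraction (1−α) is absorbed and it's spread over 4πR², so ΔF = (1−α)ΔS/4 = 0.5352 W/m².

0.535 W/m²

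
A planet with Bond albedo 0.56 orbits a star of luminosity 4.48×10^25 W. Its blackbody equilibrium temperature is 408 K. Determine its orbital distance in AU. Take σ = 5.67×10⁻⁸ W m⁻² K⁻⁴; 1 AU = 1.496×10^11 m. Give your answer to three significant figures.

0.106 AU

Required flux: S = 4σT⁴/(1−α) = 14280 W m⁻².
S = L/(4πd²) → d = √(L/4πS) = √(4.48×10^25/(4π·14280)) = 1.580×10^10 m = 0.1056 AU.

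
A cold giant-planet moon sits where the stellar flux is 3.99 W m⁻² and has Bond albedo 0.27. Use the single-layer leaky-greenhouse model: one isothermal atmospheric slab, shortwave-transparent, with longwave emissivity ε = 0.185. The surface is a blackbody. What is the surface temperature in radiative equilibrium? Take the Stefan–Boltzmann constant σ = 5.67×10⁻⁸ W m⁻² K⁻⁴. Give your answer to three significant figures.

Effective emission temperature (TOA balance): σT_e⁴ = S(1−α)/4 = 0.7282 W m⁻² → T_e = 59.86 K.
For a single slab of emissivity ε, T_s⁴ = 2T_e⁴/(2−ε); thus T_s = 59.86·(1.102)^(1/4) = 61.33 K.

61.3 kelvin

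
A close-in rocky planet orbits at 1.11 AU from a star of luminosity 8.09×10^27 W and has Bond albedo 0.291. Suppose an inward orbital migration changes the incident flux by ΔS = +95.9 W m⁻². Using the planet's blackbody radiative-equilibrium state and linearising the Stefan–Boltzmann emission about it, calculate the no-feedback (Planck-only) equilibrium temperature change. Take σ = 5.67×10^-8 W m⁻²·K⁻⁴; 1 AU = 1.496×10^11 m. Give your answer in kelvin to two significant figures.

0.53 kelvin

Orbital distance: d = 1.11 AU = 1.661×10^11 m.
Spreading L over a sphere of radius d: S = 8.09×10^27/(4π·1.66×10^11²) = 23350 W m⁻².
Unperturbed T_e = [23350·(1−0.291)/(4σ)]^¼ = 519.8 K.
TOA radiative forcing: ΔF = (1−α)ΔS/4 = 0.709·(+95.9)/4 = 17.00 W m⁻².
Linearising σT⁴ gives d(σT⁴)/dT = 4σT_e³ = 31.85 W m⁻² per K.
ΔT₀ = ΔF/λ_P = 17.00/31.85 = 0.534 K.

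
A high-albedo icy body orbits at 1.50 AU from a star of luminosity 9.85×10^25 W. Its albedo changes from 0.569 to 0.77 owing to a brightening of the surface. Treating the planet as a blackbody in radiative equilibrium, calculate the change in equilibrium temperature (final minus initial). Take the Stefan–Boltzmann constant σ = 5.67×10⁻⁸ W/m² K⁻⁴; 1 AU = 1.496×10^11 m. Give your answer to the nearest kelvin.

d = 1.50 × 1.496×10^11 m = 2.244×10^11 m.
Spreading L over a sphere of radius d: S = 9.85×10^25/(4π·2.24×10^11²) = 155.7 W/m².
Before: T₁ = [155.7·0.431/(4σ)]^(1/4) = 131.1 K.
With α = 0.77, T₂ = 112.1 K.
ΔT = T₂ − T₁ = -19.06 K.

-19 K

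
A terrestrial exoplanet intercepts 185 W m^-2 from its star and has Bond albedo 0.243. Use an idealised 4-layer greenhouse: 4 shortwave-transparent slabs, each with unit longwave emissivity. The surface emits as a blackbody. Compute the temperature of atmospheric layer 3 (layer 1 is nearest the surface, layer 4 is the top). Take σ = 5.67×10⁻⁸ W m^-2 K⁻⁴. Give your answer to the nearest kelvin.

The effective emission temperature is T_e = [S(1−α)/(4σ)]^¼ = 157.6 K.
Each opaque layer satisfies 2T_j⁴ = T_{j−1}⁴ + T_{j+1}⁴, giving T_k⁴ = (N+1−k)T_e⁴.
With k = 3: T_3 = (4+1−3)^¼·157.6 K = 187.5 K.

187 K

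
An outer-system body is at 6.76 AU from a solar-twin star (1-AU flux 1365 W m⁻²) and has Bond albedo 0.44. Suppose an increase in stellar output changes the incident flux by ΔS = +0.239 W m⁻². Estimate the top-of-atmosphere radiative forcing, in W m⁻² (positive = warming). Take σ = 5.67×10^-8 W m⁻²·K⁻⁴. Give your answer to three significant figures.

0.0335 W m⁻²

Flux at the orbit: S = 1365/(6.76)² = 29.87 W m⁻².
TOA radiative forcing: ΔF = (1−α)ΔS/4 = 0.56·(+0.239)/4 = 0.03346 W m⁻².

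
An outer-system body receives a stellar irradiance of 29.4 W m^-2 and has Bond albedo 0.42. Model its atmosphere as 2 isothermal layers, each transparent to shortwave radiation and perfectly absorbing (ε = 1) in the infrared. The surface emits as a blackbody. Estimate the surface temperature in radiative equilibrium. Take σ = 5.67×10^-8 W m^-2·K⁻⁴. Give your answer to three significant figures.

Top-of-atmosphere balance: σT_e⁴ = S(1−α)/4 = 4.263 W m^-2 → T_e = 93.12 K.
With N = 2 opaque layers, T_s = (N+1)^(1/4)·T_e = 3^(1/4)·93.12 = 122.6 K.

123 kelvin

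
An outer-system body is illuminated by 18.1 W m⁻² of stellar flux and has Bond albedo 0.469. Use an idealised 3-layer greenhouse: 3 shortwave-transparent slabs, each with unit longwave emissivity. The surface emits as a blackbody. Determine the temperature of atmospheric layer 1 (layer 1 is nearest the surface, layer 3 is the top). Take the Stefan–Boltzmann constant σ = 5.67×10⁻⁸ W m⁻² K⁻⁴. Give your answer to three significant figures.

Top-of-atmosphere balance: σT_e⁴ = S(1−α)/4 = 2.403 W m⁻² → T_e = 80.68 K.
Each opaque layer satisfies 2T_j⁴ = T_{j−1}⁴ + T_{j+1}⁴, giving T_k⁴ = (N+1−k)T_e⁴.
With k = 1: T_1 = (3+1−1)^¼·80.68 K = 106.2 K.

106 K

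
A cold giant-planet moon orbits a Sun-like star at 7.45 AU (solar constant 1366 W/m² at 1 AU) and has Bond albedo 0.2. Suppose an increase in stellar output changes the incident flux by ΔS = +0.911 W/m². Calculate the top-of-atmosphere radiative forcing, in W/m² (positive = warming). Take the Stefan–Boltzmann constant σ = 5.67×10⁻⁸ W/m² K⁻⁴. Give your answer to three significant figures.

Flux at the orbit: S = 1366/(7.45)² = 24.61 W/m².
Only a fraction (1−α) is absorbed and it's spread over 4πR², so ΔF = (1−α)ΔS/4 = 0.1822 W/m².

0.182 W/m²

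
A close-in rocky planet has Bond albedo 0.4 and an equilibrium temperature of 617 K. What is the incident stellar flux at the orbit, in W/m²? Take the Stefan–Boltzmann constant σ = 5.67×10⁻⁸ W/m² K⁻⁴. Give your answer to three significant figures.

Invert the energy balance for S: S = 4σT⁴/(1−α).
σT⁴ = 5.67×10⁻⁸·(617)⁴ = 8217 W/m².
So S = 4×8217/(1−0.4) = 54780 W/m².

54800 W/m²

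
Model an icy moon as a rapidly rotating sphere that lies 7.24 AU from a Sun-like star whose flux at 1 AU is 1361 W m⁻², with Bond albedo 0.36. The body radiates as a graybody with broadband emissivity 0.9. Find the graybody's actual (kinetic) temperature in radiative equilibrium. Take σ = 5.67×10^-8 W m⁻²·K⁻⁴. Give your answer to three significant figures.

95.0 K

Flux at the orbit: S = 1361/(7.24)² = 25.96 W m⁻².
The planet absorbs (1−α)S over its disc πR² and re-emits over 4πR², so the mean absorbed flux is (1−0.36)·25.96/4 = 4.154 W m⁻².
Radiative balance εσT⁴ = 4.154 gives T = [4.154/(0.9·σ)]^(1/4) = 94.99 K.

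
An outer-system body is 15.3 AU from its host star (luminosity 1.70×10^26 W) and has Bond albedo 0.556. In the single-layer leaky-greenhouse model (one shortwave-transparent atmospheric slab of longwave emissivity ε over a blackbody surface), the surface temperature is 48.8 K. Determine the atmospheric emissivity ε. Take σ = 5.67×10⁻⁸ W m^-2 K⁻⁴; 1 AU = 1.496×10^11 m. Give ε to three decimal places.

0.217

d = 15.3 × 1.496×10^11 m = 2.289×10^12 m.
S = L/(4πd²) = 2.582 W m^-2.
First, T_e = [2.582·(1−0.556)/(4σ)]^(1/4) = 47.42 K.
Inverting T_s⁴ = 2T_e⁴/(2−ε): (T_e/T_s)⁴ = 0.8914, so ε = 2(1 − 0.8914) = 0.2173.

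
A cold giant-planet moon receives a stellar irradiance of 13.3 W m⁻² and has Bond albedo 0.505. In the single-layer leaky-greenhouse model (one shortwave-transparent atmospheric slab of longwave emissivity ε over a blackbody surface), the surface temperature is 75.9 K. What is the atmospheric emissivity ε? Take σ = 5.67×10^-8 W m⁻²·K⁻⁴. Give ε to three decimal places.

Effective temperature: T_e = [S(1−α)/(4σ)]^(1/4) = 73.40 K.
Inverting T_s⁴ = 2T_e⁴/(2−ε): (T_e/T_s)⁴ = 0.8747, so ε = 2(1 − 0.8747) = 0.2507.

0.251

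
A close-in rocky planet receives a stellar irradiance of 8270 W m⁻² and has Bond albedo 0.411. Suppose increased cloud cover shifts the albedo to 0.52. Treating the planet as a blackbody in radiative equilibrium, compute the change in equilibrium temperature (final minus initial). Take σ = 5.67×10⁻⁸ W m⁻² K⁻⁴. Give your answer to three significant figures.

Before: T₁ = [8270·0.589/(4σ)]^(1/4) = 382.8 K.
With α = 0.52, T₂ = 363.7 K.
Change: 363.7 − 382.8 = -19.09 K.

-19.1 kelvin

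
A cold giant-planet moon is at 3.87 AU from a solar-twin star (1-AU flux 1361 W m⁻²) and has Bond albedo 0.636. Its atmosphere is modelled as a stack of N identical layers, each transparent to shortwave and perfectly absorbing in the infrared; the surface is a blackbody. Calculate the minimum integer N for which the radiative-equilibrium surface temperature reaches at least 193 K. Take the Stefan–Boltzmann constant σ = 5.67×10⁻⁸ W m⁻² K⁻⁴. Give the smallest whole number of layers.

Irradiance scales as 1/d², so S = 1361 W m⁻² × (1/3.87)² = 90.87 W m⁻².
Top-of-atmosphere balance: σT_e⁴ = S(1−α)/4 = 8.269 W m⁻² → T_e = 109.9 K.
Need (N+1)T_e⁴ ≥ T_s⁴, i.e. N+1 ≥ (193/109.9)⁴ = 9.513.
Rounding up, N = 9.

9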